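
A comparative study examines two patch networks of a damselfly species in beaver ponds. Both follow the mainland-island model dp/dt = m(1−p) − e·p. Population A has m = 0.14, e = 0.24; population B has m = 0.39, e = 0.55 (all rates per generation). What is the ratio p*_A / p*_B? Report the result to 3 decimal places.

0.888

A: p*_A = m/(m+e) = 0.14/0.3800 = 0.3684.
B: p*_B = 0.39/0.9400 = 0.4149.
p*_A / p*_B = 0.3684/0.4149 = 0.8880.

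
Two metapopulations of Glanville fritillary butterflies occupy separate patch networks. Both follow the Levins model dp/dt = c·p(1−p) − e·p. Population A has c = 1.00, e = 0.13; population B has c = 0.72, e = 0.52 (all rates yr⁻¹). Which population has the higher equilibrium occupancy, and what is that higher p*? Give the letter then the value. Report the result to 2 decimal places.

A, 0.87

A: p*_A = 1 − 0.13/1.00 = 0.8700.
B: p*_B = 1 − 0.52/0.72 = 0.2778.
A is higher at 0.8700.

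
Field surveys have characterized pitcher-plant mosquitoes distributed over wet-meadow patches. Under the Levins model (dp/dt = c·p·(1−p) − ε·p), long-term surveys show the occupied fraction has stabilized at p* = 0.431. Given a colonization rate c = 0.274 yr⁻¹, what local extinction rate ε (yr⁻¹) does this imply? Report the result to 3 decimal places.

0.156

At equilibrium c(1−p*) = ε.
ε = 0.274 × (1 − 0.431) = 0.274 × 0.5690 = 0.1559.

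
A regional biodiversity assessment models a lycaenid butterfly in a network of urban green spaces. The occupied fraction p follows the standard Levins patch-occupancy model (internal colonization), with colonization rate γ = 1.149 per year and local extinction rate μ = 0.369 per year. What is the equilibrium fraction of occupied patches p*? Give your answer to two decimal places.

0.68

Setting dp/dt = 0 and dividing through by p* gives γ·(1−p*) = μ.
So p* = 1 − μ/γ = 1 − 0.369/1.149 = 1 − 0.3211 = 0.6789.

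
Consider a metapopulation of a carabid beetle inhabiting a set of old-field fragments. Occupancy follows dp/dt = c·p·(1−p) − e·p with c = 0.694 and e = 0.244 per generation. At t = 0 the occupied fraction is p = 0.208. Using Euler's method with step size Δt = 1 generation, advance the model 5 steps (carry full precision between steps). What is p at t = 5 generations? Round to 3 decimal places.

Update rule: p ← p + [c·p·(1−p) − e·p]·Δt with Δt = 1.
step 1: Δp = +0.06357, p = 0.27157
step 2: Δp = +0.07102, p = 0.34260
step 3: Δp = +0.07271, p = 0.41531
step 4: Δp = +0.06719, p = 0.48250
step 5: Δp = +0.05556, p = 0.53806

0.538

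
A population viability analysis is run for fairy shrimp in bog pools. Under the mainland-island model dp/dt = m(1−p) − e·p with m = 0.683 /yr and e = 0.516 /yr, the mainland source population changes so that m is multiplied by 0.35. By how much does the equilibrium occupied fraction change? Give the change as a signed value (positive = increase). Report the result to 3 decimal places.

Before: p* = 0.683/(0.683+0.516) = 0.5696.
After: m = 0.23905, e = 0.516; p* = 0.23905/0.7550 = 0.3166.
Δp* = 0.3166 − 0.5696 = -0.2530.

-0.253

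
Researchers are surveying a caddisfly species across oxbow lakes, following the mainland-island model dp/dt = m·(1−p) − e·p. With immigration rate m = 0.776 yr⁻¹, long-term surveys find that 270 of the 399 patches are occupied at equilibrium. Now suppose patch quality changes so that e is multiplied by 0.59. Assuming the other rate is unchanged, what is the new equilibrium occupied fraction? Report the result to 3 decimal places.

0.780

Observed p* = 270/399 = 0.67669.
Balance m(1−p*) = e·p* gives e = m(1−p*)/p* = 0.776×0.32331/0.67669 = 0.37076.
New p* = m/(m+e) = 0.77600/(0.77600+0.21875) = 0.78010.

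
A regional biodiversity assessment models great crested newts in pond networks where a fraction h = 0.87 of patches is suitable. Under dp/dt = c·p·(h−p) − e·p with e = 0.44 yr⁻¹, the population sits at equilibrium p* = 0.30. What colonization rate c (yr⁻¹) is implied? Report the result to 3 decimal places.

At equilibrium c(h−p*) = e, so c = e/(h−p*).
c = 0.44/(0.87 − 0.30) = 0.44/0.5700 = 0.7719.

0.772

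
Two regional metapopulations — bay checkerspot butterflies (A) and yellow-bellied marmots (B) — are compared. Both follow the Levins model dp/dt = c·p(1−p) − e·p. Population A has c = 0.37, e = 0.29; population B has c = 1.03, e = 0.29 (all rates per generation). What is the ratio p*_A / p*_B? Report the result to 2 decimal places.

0.30

A: p*_A = 1 − 0.29/0.37 = 0.2162.
B: p*_B = 1 − 0.29/1.03 = 0.7184.
p*_A / p*_B = 0.2162/0.7184 = 0.3009.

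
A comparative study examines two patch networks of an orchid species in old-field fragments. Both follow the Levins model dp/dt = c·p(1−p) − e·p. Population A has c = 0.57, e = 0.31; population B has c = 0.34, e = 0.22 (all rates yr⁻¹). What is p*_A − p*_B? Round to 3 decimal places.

A: p*_A = 1 − 0.31/0.57 = 0.4561.
B: p*_B = 1 − 0.22/0.34 = 0.3529.
p*_A − p*_B = 0.4561 − 0.3529 = 0.1032.

0.103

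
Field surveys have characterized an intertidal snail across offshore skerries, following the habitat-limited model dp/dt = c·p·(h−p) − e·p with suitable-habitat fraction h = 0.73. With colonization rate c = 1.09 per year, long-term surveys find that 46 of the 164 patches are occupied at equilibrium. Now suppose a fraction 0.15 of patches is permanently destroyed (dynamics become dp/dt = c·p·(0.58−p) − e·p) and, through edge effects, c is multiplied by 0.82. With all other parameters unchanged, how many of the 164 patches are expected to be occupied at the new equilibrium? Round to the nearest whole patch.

5

Observed p* = 46/164 = 0.28049.
Balance c(h−p*) = e gives e = 1.09×(0.73 − 0.28049) = 0.48997.
New p* = 0.58 − e/c = 0.58 − 0.48997/0.89380 = 0.03181.
Expected occupied = 164 × 0.03181 = 5.22 ≈ 5.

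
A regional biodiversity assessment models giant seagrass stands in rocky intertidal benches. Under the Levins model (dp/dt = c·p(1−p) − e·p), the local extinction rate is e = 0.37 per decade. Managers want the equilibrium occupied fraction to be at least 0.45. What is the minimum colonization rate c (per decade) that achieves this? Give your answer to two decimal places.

p* = 1 − e/c ≥ 0.45 requires e/c ≤ 0.5500, i.e. c ≥ e/0.5500.
c_min = 0.37/0.5500 = 0.6727.

0.67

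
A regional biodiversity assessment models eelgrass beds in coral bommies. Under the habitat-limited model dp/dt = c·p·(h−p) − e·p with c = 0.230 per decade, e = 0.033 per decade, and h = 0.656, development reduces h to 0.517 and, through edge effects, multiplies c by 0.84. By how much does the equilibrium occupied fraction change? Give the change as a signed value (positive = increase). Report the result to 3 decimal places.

Before: p* = h − e/c = 0.656 − 0.033/0.230 = 0.656 − 0.1435 = 0.5125.
After: c = 0.1932, e = 0.033, h = 0.517; p* = 0.517 − 0.033/0.1932 = 0.3462.
Δp* = 0.3462 − 0.5125 = -0.1663.

-0.166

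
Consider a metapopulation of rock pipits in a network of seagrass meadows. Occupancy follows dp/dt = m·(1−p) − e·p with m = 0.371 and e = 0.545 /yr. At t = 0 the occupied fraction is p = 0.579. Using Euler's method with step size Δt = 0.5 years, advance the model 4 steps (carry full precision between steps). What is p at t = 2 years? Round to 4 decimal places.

0.4200

Update rule: p ← p + [m·(1−p) − e·p]·Δt with Δt = 0.5.
p: 0.57900 → 0.49932  (Δp = -0.07968)
p: 0.49932 → 0.45613  (Δp = -0.04319)
p: 0.45613 → 0.43272  (Δp = -0.02341)
p: 0.43272 → 0.42004  (Δp = -0.01269)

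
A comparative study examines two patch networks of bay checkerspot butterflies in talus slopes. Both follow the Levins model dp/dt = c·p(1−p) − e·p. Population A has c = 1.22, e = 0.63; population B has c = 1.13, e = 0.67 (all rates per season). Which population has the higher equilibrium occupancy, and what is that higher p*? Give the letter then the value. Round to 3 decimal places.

A: p*_A = 1 − 0.63/1.22 = 0.4836.
B: p*_B = 1 − 0.67/1.13 = 0.4071.
A is higher at 0.4836.

A, 0.484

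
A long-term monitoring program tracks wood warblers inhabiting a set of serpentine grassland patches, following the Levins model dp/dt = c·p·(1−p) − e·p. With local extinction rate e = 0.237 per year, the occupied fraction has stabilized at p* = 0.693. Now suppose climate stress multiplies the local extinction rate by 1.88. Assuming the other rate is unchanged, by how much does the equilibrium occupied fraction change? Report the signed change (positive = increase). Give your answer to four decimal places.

Balance c(1−p*) = e gives c = e/(1 − 0.69300) = 0.237/0.30700 = 0.77199.
New p* = 1 − e/c = 1 − 0.44556/0.77199 = 0.42284.
Δp* = 0.42284 − 0.69300 = -0.27016.

-0.2702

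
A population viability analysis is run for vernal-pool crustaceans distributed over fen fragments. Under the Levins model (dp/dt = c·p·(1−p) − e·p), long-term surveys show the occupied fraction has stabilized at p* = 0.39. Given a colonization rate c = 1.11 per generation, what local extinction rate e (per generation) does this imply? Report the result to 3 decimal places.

0.677

At equilibrium c(1−p*) = e.
e = 1.11 × (1 − 0.39) = 1.11 × 0.6100 = 0.6771.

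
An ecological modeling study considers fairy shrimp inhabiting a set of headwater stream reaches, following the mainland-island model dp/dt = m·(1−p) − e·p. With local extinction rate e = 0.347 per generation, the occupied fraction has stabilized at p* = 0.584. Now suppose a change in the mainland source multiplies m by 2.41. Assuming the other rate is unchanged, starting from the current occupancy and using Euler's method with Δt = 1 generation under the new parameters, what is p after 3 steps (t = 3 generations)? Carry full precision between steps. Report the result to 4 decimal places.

Balance m(1−p*) = e·p* gives m = e·p*/(1−p*) = 0.347×0.58400/0.41600 = 0.48713.
Starting from p₀ = 0.58400; update p ← p + (dp/dt)·Δt with the new parameters.
  1  |  dp/dt·Δt = +0.285734  |  p_1 = 0.869734
  2  |  dp/dt·Δt = -0.148866  |  p_2 = 0.720868
  3  |  dp/dt·Δt = +0.077558  |  p_3 = 0.798426

0.7984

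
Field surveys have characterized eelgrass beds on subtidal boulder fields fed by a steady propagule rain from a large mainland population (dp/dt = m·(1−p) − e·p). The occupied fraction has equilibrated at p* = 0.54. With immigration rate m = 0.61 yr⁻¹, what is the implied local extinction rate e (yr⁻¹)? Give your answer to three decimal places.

At equilibrium m(1−p*) = e·p*, so e = m(1−p*)/p*.
e = 0.61 × 0.4600 / 0.54 = 0.5196.

0.520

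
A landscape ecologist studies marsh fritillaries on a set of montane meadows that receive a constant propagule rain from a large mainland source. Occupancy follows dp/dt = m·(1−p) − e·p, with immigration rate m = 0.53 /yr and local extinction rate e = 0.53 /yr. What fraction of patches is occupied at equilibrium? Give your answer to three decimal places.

0.500

Setting dp/dt = 0: m − m·p* = e·p*, so m = (m+e)·p*.
p* = m/(m+e) = 0.53/(0.53+0.53) = 0.53/1.0600 = 0.5000.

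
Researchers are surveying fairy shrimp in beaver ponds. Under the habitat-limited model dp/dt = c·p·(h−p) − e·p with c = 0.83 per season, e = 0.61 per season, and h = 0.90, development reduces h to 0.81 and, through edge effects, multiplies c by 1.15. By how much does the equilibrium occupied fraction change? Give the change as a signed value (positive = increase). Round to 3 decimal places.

0.006

Before: p* = h − e/c = 0.90 − 0.61/0.83 = 0.90 − 0.7349 = 0.1651.
After: c = 0.9545, e = 0.61, h = 0.81; p* = 0.81 − 0.61/0.9545 = 0.1709.
Δp* = 0.1709 − 0.1651 = +0.0059.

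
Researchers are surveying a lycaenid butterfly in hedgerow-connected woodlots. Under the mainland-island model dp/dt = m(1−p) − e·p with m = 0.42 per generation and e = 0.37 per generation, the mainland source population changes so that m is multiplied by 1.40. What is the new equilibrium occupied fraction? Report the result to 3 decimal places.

0.614

Before: p* = 0.42/(0.42+0.37) = 0.5316.
After: m = 0.588, e = 0.37; p* = 0.588/0.9580 = 0.6138.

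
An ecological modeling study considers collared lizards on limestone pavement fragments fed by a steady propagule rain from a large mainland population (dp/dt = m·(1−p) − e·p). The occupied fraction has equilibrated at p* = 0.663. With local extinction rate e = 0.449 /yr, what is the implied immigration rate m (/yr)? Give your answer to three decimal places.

At equilibrium m(1−p*) = e·p*, so m = e·p*/(1−p*).
m = 0.449 × 0.663 / 0.3370 = 0.2977/0.3370 = 0.8833.

0.883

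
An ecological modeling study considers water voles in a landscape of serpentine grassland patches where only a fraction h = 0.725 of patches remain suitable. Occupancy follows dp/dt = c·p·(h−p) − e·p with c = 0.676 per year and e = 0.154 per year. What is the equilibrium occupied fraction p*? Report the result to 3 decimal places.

Setting dp/dt = 0 and dividing by p* gives c·(h−p*) = e.
So p* = h − e/c = 0.725 − 0.154/0.676 = 0.725 − 0.2278 = 0.4972.

0.497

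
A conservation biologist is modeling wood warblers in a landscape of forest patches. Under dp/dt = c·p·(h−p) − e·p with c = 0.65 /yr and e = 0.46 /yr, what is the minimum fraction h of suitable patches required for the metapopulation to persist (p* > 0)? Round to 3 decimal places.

p* = h − e/c is positive only when h > e/c.
h_min = e/c = 0.46/0.65 = 0.7077.

0.708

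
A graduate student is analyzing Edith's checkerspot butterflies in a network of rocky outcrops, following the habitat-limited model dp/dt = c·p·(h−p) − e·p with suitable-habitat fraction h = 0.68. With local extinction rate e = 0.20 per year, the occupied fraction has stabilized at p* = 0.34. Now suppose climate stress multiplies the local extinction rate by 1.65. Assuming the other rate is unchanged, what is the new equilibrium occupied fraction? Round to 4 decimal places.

Balance c(h−p*) = e gives c = e/(0.68 − 0.34000) = 0.20/0.34000 = 0.58824.
New p* = 0.68 − e/c = 0.68 − 0.33000/0.58824 = 0.11900.

0.1190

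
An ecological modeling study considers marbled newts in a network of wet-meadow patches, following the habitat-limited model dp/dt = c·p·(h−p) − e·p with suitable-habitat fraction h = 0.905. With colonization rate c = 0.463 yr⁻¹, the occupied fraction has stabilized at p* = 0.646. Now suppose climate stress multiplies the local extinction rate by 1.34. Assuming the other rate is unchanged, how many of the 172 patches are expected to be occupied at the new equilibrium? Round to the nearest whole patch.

96

Balance c(h−p*) = e gives e = 0.463×(0.905 − 0.64600) = 0.11992.
New p* = 0.905 − e/c = 0.905 − 0.16069/0.46300 = 0.55794.
Expected occupied = 172 × 0.55794 = 95.97 ≈ 96.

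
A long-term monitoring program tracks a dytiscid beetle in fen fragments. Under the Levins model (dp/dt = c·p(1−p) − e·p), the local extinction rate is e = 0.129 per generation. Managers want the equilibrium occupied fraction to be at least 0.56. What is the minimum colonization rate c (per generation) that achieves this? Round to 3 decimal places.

p* = 1 − e/c ≥ 0.56 requires e/c ≤ 0.4400, i.e. c ≥ e/0.4400.
c_min = 0.129/0.4400 = 0.2932.

0.293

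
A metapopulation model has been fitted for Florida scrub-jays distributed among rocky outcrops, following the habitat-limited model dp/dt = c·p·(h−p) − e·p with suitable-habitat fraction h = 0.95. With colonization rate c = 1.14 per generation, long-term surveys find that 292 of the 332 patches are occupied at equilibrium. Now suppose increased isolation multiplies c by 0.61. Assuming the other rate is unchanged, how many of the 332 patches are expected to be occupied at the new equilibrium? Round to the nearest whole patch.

277

Observed p* = 292/332 = 0.87952.
Balance c(h−p*) = e gives e = 1.14×(0.95 − 0.87952) = 0.08035.
New p* = 0.95 − e/c = 0.95 − 0.08035/0.69540 = 0.83445.
Expected occupied = 332 × 0.83445 = 277.04 ≈ 277.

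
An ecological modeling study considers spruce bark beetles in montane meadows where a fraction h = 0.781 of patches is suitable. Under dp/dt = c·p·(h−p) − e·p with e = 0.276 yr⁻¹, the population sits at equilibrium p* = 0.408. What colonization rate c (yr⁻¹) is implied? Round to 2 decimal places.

0.74

At equilibrium c(h−p*) = e, so c = e/(h−p*).
c = 0.276/(0.781 − 0.408) = 0.276/0.3730 = 0.7399.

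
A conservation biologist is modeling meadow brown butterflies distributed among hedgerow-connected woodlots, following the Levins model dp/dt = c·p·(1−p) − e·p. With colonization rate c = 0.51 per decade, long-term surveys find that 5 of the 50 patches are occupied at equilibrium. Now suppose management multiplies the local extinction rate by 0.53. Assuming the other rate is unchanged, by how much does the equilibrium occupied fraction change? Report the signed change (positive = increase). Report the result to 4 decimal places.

Observed p* = 5/50 = 0.10000.
Balance c(1−p*) = e gives e = 0.51×(1 − 0.10000) = 0.45900.
New p* = 1 − e/c = 1 − 0.24327/0.51000 = 0.52300.
Δp* = 0.52300 − 0.10000 = +0.42300.

0.4230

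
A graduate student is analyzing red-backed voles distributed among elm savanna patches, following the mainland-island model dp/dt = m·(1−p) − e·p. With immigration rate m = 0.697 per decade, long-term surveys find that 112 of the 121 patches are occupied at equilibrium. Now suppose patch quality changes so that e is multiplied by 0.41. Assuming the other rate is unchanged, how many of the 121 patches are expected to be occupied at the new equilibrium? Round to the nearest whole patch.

117

Observed p* = 112/121 = 0.92562.
Balance m(1−p*) = e·p* gives e = m(1−p*)/p* = 0.697×0.07438/0.92562 = 0.05601.
New p* = m/(m+e) = 0.69700/(0.69700+0.02296) = 0.96811.
Expected occupied = 121 × 0.96811 = 117.14 ≈ 117.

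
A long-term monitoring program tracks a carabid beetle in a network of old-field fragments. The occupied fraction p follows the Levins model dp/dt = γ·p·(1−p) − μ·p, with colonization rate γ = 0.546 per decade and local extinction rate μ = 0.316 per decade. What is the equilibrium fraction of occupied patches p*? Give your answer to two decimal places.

At equilibrium, colonization balances extinction: γ·p*·(1−p*) = μ·p*.
So p* = 1 − μ/γ = 1 − 0.316/0.546 = 1 − 0.5788 = 0.4212.

0.42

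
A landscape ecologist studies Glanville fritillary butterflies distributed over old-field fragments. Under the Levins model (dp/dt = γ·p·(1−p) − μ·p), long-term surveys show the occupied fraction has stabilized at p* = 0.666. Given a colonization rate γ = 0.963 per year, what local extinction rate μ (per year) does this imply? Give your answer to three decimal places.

0.322

At equilibrium γ(1−p*) = μ.
μ = 0.963 × (1 − 0.666) = 0.963 × 0.3340 = 0.3216.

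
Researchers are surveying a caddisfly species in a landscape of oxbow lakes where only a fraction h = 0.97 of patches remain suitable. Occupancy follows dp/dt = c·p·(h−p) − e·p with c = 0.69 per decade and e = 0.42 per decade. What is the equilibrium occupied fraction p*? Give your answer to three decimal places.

Setting dp/dt = 0 and dividing by p* gives c·(h−p*) = e.
So p* = h − e/c = 0.97 − 0.42/0.69 = 0.97 − 0.6087 = 0.3613.

0.361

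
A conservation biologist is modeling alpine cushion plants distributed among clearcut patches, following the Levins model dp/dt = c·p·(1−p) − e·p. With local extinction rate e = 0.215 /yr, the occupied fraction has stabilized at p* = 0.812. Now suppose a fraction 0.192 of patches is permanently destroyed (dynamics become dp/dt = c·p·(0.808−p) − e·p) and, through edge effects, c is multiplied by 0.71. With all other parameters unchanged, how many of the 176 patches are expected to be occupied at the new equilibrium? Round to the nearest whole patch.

Balance c(1−p*) = e gives c = e/(1 − 0.81200) = 0.215/0.18800 = 1.14362.
New p* = 0.808 − e/c = 0.808 − 0.21500/0.81197 = 0.54321.
Expected occupied = 176 × 0.54321 = 95.60 ≈ 96.

96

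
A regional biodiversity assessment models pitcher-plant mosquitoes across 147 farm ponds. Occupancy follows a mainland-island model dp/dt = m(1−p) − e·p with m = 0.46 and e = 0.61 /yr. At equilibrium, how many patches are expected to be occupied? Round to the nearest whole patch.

p* = m/(m+e) = 0.46/1.0700 = 0.4299.
Expected occupied patches = N × p* = 147 × 0.4299 = 63.20 ≈ 63.

63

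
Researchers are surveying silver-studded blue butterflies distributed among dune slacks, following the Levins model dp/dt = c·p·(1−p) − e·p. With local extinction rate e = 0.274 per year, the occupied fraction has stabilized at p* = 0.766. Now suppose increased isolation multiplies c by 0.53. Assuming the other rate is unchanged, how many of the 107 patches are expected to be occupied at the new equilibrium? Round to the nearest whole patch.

60

Balance c(1−p*) = e gives c = e/(1 − 0.76600) = 0.274/0.23400 = 1.17094.
New p* = 1 − e/c = 1 − 0.27400/0.62060 = 0.55849.
Expected occupied = 107 × 0.55849 = 59.76 ≈ 60.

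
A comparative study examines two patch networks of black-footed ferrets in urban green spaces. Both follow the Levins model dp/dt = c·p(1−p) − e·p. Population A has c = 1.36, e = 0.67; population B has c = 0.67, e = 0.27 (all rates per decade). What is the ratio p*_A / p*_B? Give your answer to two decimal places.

A: p*_A = 1 − 0.67/1.36 = 0.5074.
B: p*_B = 1 − 0.27/0.67 = 0.5970.
p*_A / p*_B = 0.5074/0.5970 = 0.8498.

0.85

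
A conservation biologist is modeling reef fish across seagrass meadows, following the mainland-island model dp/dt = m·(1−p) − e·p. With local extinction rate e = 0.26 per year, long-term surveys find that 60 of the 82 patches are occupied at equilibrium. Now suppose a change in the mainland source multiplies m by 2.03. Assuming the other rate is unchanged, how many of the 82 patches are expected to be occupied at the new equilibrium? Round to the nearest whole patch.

69

Observed p* = 60/82 = 0.73171.
Balance m(1−p*) = e·p* gives m = e·p*/(1−p*) = 0.26×0.73171/0.26829 = 0.70910.
New p* = m/(m+e) = 1.43947/(1.43947+0.26000) = 0.84701.
Expected occupied = 82 × 0.84701 = 69.45 ≈ 69.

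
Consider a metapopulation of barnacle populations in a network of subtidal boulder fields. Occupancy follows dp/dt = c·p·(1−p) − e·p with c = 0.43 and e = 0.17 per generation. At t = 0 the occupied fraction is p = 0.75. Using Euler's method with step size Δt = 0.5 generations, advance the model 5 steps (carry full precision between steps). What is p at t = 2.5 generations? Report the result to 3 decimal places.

Update rule: p ← p + [c·p·(1−p) − e·p]·Δt with Δt = 0.5.
  1  |  dp/dt·Δt = -0.023438  |  p_1 = 0.726562
  2  |  dp/dt·Δt = -0.019044  |  p_2 = 0.707519
  3  |  dp/dt·Δt = -0.015648  |  p_3 = 0.691871
  4  |  dp/dt·Δt = -0.012974  |  p_4 = 0.678897
  5  |  dp/dt·Δt = -0.010837  |  p_5 = 0.668060

0.668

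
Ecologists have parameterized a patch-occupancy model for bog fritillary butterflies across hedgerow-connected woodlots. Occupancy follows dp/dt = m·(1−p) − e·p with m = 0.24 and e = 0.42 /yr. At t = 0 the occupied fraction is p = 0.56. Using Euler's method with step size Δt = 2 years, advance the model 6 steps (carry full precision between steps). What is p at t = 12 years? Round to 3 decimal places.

0.364

Update rule: p ← p + [m·(1−p) − e·p]·Δt with Δt = 2.
p: 0.56000 → 0.30080  (Δp = -0.25920)
p: 0.30080 → 0.38374  (Δp = +0.08294)
p: 0.38374 → 0.35720  (Δp = -0.02654)
p: 0.35720 → 0.36570  (Δp = +0.00849)
p: 0.36570 → 0.36298  (Δp = -0.00272)
p: 0.36298 → 0.36385  (Δp = +0.00087)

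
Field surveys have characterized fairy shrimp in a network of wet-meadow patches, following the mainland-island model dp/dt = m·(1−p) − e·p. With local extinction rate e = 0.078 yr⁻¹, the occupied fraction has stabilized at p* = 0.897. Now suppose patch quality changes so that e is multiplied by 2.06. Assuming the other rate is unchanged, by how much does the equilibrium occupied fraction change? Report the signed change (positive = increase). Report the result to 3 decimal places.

Balance m(1−p*) = e·p* gives m = e·p*/(1−p*) = 0.078×0.89700/0.10300 = 0.67928.
New p* = m/(m+e) = 0.67928/(0.67928+0.16068) = 0.80871.
Δp* = 0.80871 − 0.89700 = -0.08829.

-0.088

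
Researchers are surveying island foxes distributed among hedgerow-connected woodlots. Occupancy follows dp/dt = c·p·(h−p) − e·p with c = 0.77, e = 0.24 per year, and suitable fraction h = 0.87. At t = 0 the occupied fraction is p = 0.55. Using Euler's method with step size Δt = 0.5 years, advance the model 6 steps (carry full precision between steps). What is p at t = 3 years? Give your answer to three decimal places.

Update rule: p ← p + [c·p·(h−p) − e·p]·Δt with Δt = 0.5.
  1  |  dp/dt·Δt = +0.001760  |  p_1 = 0.551760
  2  |  dp/dt·Δt = +0.001392  |  p_2 = 0.553152
  3  |  dp/dt·Δt = +0.001099  |  p_3 = 0.554251
  4  |  dp/dt·Δt = +0.000867  |  p_4 = 0.555117
  5  |  dp/dt·Δt = +0.000683  |  p_5 = 0.555800
  6  |  dp/dt·Δt = +0.000537  |  p_6 = 0.556337

0.556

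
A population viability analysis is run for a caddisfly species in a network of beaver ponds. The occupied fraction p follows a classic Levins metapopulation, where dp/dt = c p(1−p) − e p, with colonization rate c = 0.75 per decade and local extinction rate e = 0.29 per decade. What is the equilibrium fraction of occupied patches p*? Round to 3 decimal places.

0.613

Setting dp/dt = 0 and dividing through by p* gives c·(1−p*) = e.
So p* = 1 − e/c = 1 − 0.29/0.75 = 1 − 0.3867 = 0.6133.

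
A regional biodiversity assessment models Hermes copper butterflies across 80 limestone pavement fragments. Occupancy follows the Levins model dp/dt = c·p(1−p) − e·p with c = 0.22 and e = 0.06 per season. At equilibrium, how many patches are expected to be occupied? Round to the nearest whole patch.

58

p* = 1 − e/c = 1 − 0.06/0.22 = 0.7273.
Expected occupied patches = N × p* = 80 × 0.7273 = 58.18 ≈ 58.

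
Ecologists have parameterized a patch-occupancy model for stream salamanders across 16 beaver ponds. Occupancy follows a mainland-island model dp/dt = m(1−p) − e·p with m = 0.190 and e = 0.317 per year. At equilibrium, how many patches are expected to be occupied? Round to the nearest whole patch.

p* = m/(m+e) = 0.190/0.5070 = 0.3748.
Expected occupied patches = N × p* = 16 × 0.3748 = 6.00 ≈ 6.

6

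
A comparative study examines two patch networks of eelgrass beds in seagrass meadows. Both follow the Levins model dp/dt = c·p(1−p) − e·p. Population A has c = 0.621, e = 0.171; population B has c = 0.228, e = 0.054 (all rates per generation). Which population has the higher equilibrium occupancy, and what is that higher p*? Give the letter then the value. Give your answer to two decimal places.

A: p*_A = 1 − 0.171/0.621 = 0.7246.
B: p*_B = 1 − 0.054/0.228 = 0.7632.
B is higher at 0.7632.

B, 0.76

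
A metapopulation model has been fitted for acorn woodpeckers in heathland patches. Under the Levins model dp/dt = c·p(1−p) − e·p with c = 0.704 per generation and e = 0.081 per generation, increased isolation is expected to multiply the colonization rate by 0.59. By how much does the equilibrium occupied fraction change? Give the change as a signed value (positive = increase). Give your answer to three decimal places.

-0.080

Before: p* = 1 − 0.081/0.704 = 0.8849.
After the change, c = 0.41536, e = 0.081, so p* = 1 − 0.081/0.41536 = 0.8050.
Δp* = 0.8050 − 0.8849 = -0.0800.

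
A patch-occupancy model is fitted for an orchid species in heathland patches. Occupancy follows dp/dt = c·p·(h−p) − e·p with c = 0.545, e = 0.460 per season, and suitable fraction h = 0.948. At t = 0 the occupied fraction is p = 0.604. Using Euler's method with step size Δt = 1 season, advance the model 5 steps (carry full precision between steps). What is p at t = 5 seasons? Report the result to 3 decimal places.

0.249

Update rule: p ← p + [c·p·(h−p) − e·p]·Δt with Δt = 1.
p: 0.60400 → 0.43940  (Δp = -0.16460)
p: 0.43940 → 0.35907  (Δp = -0.08033)
p: 0.35907 → 0.30915  (Δp = -0.04992)
p: 0.30915 → 0.27458  (Δp = -0.03457)
p: 0.27458 → 0.24905  (Δp = -0.02553)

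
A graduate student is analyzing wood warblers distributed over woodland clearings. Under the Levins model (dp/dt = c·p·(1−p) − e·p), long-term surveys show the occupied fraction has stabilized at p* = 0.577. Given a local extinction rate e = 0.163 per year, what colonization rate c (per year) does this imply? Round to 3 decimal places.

At equilibrium c(1−p*) = e, so c = e/(1−p*).
c = 0.163/(1 − 0.577) = 0.163/0.4230 = 0.3853.

0.385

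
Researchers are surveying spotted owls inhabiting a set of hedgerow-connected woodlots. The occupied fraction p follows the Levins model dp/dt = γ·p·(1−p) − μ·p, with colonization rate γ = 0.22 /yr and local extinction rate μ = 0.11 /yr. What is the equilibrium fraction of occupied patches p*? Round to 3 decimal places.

0.500

At equilibrium, colonization balances extinction: γ·p*·(1−p*) = μ·p*.
So p* = 1 − μ/γ = 1 − 0.11/0.22 = 1 − 0.5000 = 0.5000.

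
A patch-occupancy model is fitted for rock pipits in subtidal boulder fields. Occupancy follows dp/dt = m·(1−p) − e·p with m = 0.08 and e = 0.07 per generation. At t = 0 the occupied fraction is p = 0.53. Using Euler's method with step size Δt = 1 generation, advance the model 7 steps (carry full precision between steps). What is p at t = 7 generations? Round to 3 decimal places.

0.532

Update rule: p ← p + [m·(1−p) − e·p]·Δt with Δt = 1.
t = 1: p = 0.53000 + (+0.00050) = 0.53050
t = 2: p = 0.53050 + (+0.00043) = 0.53092
t = 3: p = 0.53092 + (+0.00036) = 0.53129
t = 4: p = 0.53129 + (+0.00031) = 0.53159
t = 5: p = 0.53159 + (+0.00026) = 0.53185
t = 6: p = 0.53185 + (+0.00022) = 0.53208
t = 7: p = 0.53208 + (+0.00019) = 0.53226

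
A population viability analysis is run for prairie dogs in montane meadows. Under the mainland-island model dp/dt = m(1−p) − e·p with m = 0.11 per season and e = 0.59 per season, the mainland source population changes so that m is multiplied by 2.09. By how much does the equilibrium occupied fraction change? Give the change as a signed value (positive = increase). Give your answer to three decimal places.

0.123

Before: p* = 0.11/(0.11+0.59) = 0.1571.
After: m = 0.2299, e = 0.59; p* = 0.2299/0.8199 = 0.2804.
Δp* = 0.2804 − 0.1571 = +0.1233.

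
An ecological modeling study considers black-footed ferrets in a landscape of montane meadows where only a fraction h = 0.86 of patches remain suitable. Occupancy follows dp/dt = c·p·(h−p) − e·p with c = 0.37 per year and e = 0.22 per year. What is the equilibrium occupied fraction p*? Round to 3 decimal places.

Setting dp/dt = 0 and dividing by p* gives c·(h−p*) = e.
So p* = h − e/c = 0.86 − 0.22/0.37 = 0.86 − 0.5946 = 0.2654.

0.265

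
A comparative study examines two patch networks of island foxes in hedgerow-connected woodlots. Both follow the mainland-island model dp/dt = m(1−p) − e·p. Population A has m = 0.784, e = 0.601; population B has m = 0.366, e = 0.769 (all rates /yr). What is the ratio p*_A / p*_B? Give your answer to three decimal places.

1.755

A: p*_A = m/(m+e) = 0.784/1.3850 = 0.5661.
B: p*_B = 0.366/1.1350 = 0.3225.
p*_A / p*_B = 0.5661/0.3225 = 1.7554.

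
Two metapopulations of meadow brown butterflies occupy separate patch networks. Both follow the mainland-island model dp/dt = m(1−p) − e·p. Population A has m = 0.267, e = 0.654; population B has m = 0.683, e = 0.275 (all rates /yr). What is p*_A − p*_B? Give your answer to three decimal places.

A: p*_A = m/(m+e) = 0.267/0.9210 = 0.2899.
B: p*_B = 0.683/0.9580 = 0.7129.
p*_A − p*_B = 0.2899 − 0.7129 = -0.4230.

-0.423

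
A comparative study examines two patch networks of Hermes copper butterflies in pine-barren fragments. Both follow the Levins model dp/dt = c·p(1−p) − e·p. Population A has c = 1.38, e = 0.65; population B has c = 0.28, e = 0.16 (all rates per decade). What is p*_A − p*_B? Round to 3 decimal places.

A: p*_A = 1 − 0.65/1.38 = 0.5290.
B: p*_B = 1 − 0.16/0.28 = 0.4286.
p*_A − p*_B = 0.5290 − 0.4286 = 0.1004.

0.100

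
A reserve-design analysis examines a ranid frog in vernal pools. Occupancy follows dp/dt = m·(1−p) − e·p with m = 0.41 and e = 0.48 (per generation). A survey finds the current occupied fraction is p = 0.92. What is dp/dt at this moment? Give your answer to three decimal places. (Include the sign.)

Colonization term: m·(1−p) = 0.41×0.0800 = 0.03280.
Extinction term: e·p = 0.44160.
dp/dt = 0.03280 − 0.44160 = -0.40880.

-0.409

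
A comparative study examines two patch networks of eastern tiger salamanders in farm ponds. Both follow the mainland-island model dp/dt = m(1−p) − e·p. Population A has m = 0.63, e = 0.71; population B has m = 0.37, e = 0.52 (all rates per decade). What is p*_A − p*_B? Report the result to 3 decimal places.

0.054

A: p*_A = m/(m+e) = 0.63/1.3400 = 0.4701.
B: p*_B = 0.37/0.8900 = 0.4157.
p*_A − p*_B = 0.4701 − 0.4157 = 0.0544.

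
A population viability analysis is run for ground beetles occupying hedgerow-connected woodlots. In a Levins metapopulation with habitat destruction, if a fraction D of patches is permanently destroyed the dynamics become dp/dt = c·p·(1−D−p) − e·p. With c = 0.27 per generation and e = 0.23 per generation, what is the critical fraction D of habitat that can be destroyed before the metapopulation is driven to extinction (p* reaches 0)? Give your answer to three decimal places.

The nontrivial equilibrium is p* = (1−D) − e/c; extinction occurs when this hits zero.
So D_crit = 1 − e/c = 1 − 0.23/0.27 = 1 − 0.8519 = 0.1481.
This equals the undisturbed p*, a classic result of Lande's extension.

0.148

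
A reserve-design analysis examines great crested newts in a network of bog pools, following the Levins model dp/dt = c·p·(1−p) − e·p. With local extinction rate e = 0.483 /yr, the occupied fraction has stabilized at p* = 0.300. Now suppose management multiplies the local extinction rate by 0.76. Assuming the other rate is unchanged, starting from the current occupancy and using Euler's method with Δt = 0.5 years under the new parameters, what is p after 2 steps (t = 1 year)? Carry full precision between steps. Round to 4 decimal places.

Balance c(1−p*) = e gives c = e/(1 − 0.30000) = 0.483/0.70000 = 0.69000.
Starting from p₀ = 0.30000; update p ← p + (dp/dt)·Δt with the new parameters.
  1  |  dp/dt·Δt = +0.017388  |  p_1 = 0.317388
  2  |  dp/dt·Δt = +0.016492  |  p_2 = 0.333880

0.3339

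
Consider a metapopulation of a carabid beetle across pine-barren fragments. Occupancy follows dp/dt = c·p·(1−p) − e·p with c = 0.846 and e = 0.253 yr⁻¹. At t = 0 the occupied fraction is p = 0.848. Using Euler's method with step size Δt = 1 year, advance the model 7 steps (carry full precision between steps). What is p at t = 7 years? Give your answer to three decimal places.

0.701

Update rule: p ← p + [c·p·(1−p) − e·p]·Δt with Δt = 1.
p: 0.84800 → 0.74250  (Δp = -0.10550)
p: 0.74250 → 0.71640  (Δp = -0.02610)
p: 0.71640 → 0.70703  (Δp = -0.00937)
p: 0.70703 → 0.70339  (Δp = -0.00364)
p: 0.70339 → 0.70194  (Δp = -0.00146)
p: 0.70194 → 0.70135  (Δp = -0.00059)
p: 0.70135 → 0.70111  (Δp = -0.00024)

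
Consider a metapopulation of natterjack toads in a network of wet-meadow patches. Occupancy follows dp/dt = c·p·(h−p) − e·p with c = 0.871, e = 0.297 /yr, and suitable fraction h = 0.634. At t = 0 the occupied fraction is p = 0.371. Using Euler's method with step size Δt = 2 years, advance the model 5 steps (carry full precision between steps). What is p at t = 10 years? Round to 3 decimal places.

Update rule: p ← p + [c·p·(h−p) − e·p]·Δt with Δt = 2.
p: 0.37100 → 0.32060  (Δp = -0.05040)
p: 0.32060 → 0.30519  (Δp = -0.01541)
p: 0.30519 → 0.29872  (Δp = -0.00648)
p: 0.29872 → 0.29575  (Δp = -0.00297)
p: 0.29575 → 0.29434  (Δp = -0.00141)

0.294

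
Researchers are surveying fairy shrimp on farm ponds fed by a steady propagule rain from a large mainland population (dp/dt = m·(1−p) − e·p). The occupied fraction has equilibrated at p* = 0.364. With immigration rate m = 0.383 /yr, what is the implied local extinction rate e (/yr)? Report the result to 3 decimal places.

At equilibrium m(1−p*) = e·p*, so e = m(1−p*)/p*.
e = 0.383 × 0.6360 / 0.364 = 0.6692.

0.669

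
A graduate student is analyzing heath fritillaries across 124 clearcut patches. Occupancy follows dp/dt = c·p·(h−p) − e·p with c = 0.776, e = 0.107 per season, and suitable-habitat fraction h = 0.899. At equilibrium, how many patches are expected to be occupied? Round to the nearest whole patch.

94

p* = h − e/c = 0.899 − 0.1379 = 0.7611.
Expected occupied patches = N × p* = 124 × 0.7611 = 94.38 ≈ 94.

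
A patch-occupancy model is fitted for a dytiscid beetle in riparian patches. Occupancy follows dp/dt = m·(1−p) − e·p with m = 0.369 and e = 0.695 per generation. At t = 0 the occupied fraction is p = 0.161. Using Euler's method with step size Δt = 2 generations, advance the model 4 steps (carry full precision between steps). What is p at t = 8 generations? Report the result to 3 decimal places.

Update rule: p ← p + [m·(1−p) − e·p]·Δt with Δt = 2.
t = 2: p = 0.16100 + (+0.39539) = 0.55639
t = 4: p = 0.55639 + (-0.44600) = 0.11039
t = 6: p = 0.11039 + (+0.50309) = 0.61348
t = 8: p = 0.61348 + (-0.56749) = 0.04599

0.046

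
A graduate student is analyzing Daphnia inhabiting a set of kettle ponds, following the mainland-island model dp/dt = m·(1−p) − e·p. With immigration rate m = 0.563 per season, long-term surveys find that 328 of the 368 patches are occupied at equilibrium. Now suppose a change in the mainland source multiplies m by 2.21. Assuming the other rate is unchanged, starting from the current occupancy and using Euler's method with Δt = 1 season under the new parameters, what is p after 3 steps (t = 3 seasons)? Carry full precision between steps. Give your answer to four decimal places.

Observed p* = 328/368 = 0.89130.
Balance m(1−p*) = e·p* gives e = m(1−p*)/p* = 0.563×0.10870/0.89130 = 0.06866.
Starting from p₀ = 0.89130; update p ← p + (dp/dt)·Δt with the new parameters.
p: 0.89130 → 0.96535  (Δp = +0.07405)
p: 0.96535 → 0.94218  (Δp = -0.02317)
p: 0.94218 → 0.94943  (Δp = +0.00725)

0.9494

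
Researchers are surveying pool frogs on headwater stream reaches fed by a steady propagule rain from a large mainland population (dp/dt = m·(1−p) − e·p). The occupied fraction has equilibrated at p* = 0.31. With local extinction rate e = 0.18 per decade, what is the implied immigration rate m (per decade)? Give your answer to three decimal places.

0.081

At equilibrium m(1−p*) = e·p*, so m = e·p*/(1−p*).
m = 0.18 × 0.31 / 0.6900 = 0.0558/0.6900 = 0.0809.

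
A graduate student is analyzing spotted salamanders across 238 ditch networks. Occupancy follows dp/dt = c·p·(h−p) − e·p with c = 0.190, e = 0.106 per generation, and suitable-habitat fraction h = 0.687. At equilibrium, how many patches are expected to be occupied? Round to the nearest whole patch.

31

p* = h − e/c = 0.687 − 0.5579 = 0.1291.
Expected occupied patches = N × p* = 238 × 0.1291 = 30.73 ≈ 31.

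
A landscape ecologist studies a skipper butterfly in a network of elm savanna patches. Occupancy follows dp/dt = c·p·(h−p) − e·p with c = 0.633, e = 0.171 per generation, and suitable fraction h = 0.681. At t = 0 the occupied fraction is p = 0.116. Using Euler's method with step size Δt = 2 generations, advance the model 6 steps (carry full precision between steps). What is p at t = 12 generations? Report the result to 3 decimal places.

Update rule: p ← p + [c·p·(h−p) − e·p]·Δt with Δt = 2.
p: 0.11600 → 0.15930  (Δp = +0.04330)
p: 0.15930 → 0.21003  (Δp = +0.05073)
p: 0.21003 → 0.26343  (Δp = +0.05340)
p: 0.26343 → 0.31260  (Δp = +0.04917)
p: 0.31260 → 0.35149  (Δp = +0.03889)
p: 0.35149 → 0.37791  (Δp = +0.02642)

0.378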